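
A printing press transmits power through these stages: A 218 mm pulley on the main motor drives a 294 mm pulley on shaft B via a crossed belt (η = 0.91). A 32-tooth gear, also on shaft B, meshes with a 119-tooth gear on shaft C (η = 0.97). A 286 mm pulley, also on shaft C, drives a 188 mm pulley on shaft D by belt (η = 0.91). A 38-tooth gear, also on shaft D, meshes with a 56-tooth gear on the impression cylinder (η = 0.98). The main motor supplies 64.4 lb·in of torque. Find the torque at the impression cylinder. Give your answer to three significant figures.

Belt: ratio = 294/218 = 1.3486; torque at shaft B = 64.4 × 1.3486 × 0.91 = 79.035 lb·in.
Gear mesh: ratio = 119/32 = 3.7188; torque at shaft C = 79.035 × 3.7188 × 0.97 = 285.09 lb·in.
Belt: ratio = 188/286 = 0.65734; torque at shaft D = 285.09 × 0.65734 × 0.91 = 170.54 lb·in.
Gear mesh: ratio = 56/38 = 1.4737; torque at the impression cylinder = 170.54 × 1.4737 × 0.98 = 246.29 lb·in.

246 lb·in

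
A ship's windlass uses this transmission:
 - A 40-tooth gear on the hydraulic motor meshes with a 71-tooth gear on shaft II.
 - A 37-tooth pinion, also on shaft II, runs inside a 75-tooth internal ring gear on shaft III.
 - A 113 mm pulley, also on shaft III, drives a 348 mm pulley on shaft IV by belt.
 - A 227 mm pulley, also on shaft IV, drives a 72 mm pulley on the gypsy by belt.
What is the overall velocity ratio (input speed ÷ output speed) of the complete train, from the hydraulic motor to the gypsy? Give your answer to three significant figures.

3.51

Each stage contributes driven/driver: gear mesh 71/40 = 1.775, internal gear 75/37 = 2.027, belt 348/113 = 3.0796, belt 72/227 = 0.31718.
Overall: 1.775 × 2.027 × 3.0796 × 0.31718 = 3.5145.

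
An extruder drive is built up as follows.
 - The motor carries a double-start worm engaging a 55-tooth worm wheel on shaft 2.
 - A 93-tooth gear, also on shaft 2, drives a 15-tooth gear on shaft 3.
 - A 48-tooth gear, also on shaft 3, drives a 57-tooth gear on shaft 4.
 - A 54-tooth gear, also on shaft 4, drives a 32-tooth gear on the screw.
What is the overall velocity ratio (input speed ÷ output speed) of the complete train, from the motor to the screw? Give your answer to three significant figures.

Each stage contributes driven/driver: worm 55/2 = 27.5, gear mesh 15/93 = 0.16129, gear mesh 57/48 = 1.1875, gear mesh 32/54 = 0.59259.
Overall: 27.5 × 0.16129 × 1.1875 × 0.59259 = 3.1213.

3.12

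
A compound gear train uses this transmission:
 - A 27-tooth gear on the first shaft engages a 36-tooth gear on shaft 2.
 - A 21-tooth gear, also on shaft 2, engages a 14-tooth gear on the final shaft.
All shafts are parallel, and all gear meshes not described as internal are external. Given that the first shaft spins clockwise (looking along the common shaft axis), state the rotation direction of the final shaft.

clockwise

the first shaft → shaft 2: external mesh, 1 reversal → CCW.
shaft 2 → the final shaft: external mesh, 1 reversal → CW.
2 reversals in total — an even number — so the final shaft turns the same way as the first shaft.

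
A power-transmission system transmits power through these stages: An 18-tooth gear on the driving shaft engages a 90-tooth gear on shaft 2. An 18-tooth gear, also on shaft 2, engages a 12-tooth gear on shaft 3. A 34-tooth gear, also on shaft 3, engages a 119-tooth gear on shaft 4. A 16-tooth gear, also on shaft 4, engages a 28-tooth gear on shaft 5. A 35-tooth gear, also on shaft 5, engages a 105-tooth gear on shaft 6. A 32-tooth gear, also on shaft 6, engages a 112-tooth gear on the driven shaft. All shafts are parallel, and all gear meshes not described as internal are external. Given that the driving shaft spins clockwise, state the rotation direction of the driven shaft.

clockwise

the driving shaft → shaft 2: external mesh, 1 reversal → CCW.
shaft 2 → shaft 3: external mesh, 1 reversal → CW.
shaft 3 → shaft 4: external mesh, 1 reversal → CCW.
shaft 4 → shaft 5: external mesh, 1 reversal → CW.
shaft 5 → shaft 6: external mesh, 1 reversal → CCW.
shaft 6 → the driven shaft: external mesh, 1 reversal → CW.
6 reversals in total — an even number — so the driven shaft turns the same way as the driving shaft.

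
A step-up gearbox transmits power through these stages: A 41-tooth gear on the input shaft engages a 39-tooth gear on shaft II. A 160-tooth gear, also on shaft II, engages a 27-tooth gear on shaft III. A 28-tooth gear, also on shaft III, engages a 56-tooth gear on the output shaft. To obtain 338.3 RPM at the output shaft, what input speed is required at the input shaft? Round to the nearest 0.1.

108.6 RPM

Overall ratio R = 0.95122 × 0.16875 × 2 = 0.32104.
Required input speed = output speed × R = 338.3 × 0.32104 = 108.61 RPM.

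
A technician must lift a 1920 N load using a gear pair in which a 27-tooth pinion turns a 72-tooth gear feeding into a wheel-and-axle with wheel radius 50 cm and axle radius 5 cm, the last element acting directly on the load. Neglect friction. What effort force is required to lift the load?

72 N

Gear pair MA = 72/27 = 2.6667.
Wheel-and-axle MA = R/r = 50/5 = 10.
Combined ideal MA = 2.6667 × 10 = 26.667.
Effort = load / MA = 1920 / 26.667 = 72 N.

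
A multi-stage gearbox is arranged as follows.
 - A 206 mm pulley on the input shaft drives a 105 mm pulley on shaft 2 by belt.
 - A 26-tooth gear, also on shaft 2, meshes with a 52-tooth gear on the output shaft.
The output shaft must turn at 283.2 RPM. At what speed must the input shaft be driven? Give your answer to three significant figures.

Overall ratio R = 0.50971 × 2 = 1.0194.
Required input speed = output speed × R = 283.2 × 1.0194 = 288.7 RPM.

289 RPM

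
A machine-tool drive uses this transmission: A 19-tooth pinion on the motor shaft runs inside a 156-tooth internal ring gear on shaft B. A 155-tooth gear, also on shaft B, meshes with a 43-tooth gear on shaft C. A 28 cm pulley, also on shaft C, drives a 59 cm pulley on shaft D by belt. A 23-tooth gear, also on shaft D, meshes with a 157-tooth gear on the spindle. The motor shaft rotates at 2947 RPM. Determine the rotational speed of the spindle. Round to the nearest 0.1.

90.0 RPM

the motor shaft → shaft B (internal gear, 156/19): 2947 ÷ 8.2105 = 358.93 RPM
shaft B → shaft C (gear mesh, 43/155): 358.93 ÷ 0.27742 = 1293.8 RPM
shaft C → shaft D (belt, 59/28): 1293.8 ÷ 2.1071 = 614.01 RPM
shaft D → the spindle (gear mesh, 157/23): 614.01 ÷ 6.8261 = 89.951 RPM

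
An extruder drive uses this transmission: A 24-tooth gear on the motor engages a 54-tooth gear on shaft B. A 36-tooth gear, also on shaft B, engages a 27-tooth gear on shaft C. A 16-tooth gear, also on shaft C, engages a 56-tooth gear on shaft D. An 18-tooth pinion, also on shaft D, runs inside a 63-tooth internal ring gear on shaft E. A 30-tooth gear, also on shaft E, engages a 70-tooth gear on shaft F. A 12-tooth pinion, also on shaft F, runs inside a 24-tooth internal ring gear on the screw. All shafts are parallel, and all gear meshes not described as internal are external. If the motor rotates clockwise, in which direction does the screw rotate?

clockwise

the motor → shaft B: external mesh, 1 reversal → CCW.
shaft B → shaft C: external mesh, 1 reversal → CW.
shaft C → shaft D: external mesh, 1 reversal → CCW.
shaft D → shaft E: internal mesh, same direction → CCW.
shaft E → shaft F: external mesh, 1 reversal → CW.
shaft F → the screw: internal mesh, same direction → CW.
4 reversals in total — an even number — so the screw turns the same way as the motor.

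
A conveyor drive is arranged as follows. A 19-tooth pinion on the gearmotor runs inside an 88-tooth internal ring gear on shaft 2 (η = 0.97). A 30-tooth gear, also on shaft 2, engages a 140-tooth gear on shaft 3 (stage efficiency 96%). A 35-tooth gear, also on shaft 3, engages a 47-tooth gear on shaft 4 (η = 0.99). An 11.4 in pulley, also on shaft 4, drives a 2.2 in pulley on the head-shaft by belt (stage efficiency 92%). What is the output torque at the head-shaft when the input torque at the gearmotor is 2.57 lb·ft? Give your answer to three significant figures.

12.2 lb·ft

Internal gear: ratio = 88/19 = 4.6316; torque at shaft 2 = 2.57 × 4.6316 × 0.97 = 11.546 lb·ft.
Gear mesh: ratio = 140/30 = 4.6667; torque at shaft 3 = 11.546 × 4.6667 × 0.96 = 51.726 lb·ft.
Gear mesh: ratio = 47/35 = 1.3429; torque at shaft 4 = 51.726 × 1.3429 × 0.99 = 68.767 lb·ft.
Belt: ratio = 2.2/11.4 = 0.19298; torque at the head-shaft = 68.767 × 0.19298 × 0.92 = 12.209 lb·ft.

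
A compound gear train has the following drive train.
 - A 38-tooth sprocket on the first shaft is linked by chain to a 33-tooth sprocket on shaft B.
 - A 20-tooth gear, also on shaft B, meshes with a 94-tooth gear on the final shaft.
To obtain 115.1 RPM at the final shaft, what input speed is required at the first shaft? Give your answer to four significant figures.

469.8 RPM

Overall ratio R = 0.86842 × 4.7 = 4.0816.
Required input speed = output speed × R = 115.1 × 4.0816 = 469.79 RPM.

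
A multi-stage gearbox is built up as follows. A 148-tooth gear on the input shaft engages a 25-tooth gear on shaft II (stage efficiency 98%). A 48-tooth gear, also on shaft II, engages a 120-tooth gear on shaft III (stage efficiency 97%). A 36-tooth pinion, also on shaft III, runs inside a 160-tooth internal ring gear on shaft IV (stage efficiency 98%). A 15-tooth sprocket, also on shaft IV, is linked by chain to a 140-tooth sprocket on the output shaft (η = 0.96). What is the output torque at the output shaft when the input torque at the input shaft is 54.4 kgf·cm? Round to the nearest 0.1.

852.2 kgf·cm

After the gear mesh (25/148): 54.4 × 0.16892 × 0.98 = 9.0054 kgf·cm
After the gear mesh (120/48): 9.0054 × 2.5 × 0.97 = 21.838 kgf·cm
After the internal gear (160/36): 21.838 × 4.4444 × 0.98 = 95.117 kgf·cm
After the chain (140/15): 95.117 × 9.3333 × 0.96 = 852.25 kgf·cm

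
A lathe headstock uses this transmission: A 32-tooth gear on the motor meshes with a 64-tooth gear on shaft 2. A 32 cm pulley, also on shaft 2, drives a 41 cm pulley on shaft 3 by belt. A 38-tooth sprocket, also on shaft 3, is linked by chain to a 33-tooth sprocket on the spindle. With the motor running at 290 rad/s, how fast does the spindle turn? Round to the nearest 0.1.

130.3 rad/s

gear mesh 64/32 = 2 → 290/2 = 145 rad/s
belt 41/32 = 1.2812 → 145/1.2812 = 113.17 rad/s
chain 33/38 = 0.86842 → 113.17/0.86842 = 130.32 rad/s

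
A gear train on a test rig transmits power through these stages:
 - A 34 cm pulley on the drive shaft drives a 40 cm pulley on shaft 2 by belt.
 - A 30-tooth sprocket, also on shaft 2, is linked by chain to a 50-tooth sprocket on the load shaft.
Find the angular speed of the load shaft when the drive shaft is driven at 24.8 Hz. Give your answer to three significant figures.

belt 40/34 = 1.1765 → 24.8/1.1765 = 21.08 Hz
chain 50/30 = 1.6667 → 21.08/1.6667 = 12.648 Hz

12.6 Hz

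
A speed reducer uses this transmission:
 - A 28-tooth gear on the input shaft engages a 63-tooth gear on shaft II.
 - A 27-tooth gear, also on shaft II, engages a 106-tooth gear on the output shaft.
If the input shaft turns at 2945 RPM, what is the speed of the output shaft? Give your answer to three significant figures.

333 RPM

the input shaft → shaft II (gear mesh, 63/28): 2945 ÷ 2.25 = 1308.9 RPM
shaft II → the output shaft (gear mesh, 106/27): 1308.9 ÷ 3.9259 = 333.4 RPM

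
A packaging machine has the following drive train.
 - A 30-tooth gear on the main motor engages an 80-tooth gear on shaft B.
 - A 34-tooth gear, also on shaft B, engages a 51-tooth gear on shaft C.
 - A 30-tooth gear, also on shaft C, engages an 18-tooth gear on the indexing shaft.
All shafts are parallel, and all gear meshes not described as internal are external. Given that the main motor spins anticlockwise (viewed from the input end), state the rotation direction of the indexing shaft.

clockwise

the main motor → shaft B: external mesh, 1 reversal → CW.
shaft B → shaft C: external mesh, 1 reversal → CCW.
shaft C → the indexing shaft: external mesh, 1 reversal → CW.
3 reversals in total — an odd number — so the indexing shaft turns opposite to the main motor.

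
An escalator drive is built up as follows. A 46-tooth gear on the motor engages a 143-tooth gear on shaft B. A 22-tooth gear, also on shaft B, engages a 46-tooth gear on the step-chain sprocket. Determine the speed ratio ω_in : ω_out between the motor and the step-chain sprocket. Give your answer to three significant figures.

6.50

Each stage contributes driven/driver: gear mesh 143/46 = 3.1087, gear mesh 46/22 = 2.0909.
Overall: 3.1087 × 2.0909 = 6.5.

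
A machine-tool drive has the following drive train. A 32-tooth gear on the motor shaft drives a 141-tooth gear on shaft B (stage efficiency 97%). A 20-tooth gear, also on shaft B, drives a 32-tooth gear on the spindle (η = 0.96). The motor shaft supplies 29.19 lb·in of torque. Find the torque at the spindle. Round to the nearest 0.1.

Gear mesh: ratio = 141/32 = 4.4062; torque at shaft B = 29.19 × 4.4062 × 0.97 = 124.76 lb·in.
Gear mesh: ratio = 32/20 = 1.6; torque at the spindle = 124.76 × 1.6 × 0.96 = 191.63 lb·in.

191.6 lb·in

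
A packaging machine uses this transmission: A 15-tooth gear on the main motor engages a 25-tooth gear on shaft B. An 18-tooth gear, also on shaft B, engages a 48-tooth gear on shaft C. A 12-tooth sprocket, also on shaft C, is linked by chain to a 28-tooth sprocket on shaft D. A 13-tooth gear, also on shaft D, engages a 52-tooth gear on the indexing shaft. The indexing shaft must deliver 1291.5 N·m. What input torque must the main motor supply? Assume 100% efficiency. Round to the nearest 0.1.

31.1 N·m

Overall ratio R = 1.6667 × 2.6667 × 2.3333 × 4 = 41.481.
Input torque = output torque / R = 1291.5 / 41.481 = 31.134 N·m.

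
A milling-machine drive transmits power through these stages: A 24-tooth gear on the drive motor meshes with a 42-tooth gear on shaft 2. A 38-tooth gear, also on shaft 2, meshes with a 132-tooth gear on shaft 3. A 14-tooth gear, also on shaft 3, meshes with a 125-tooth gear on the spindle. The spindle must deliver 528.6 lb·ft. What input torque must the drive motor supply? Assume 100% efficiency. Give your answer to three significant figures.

9.74 lb·ft

Overall ratio R = 1.75 × 3.4737 × 8.9286 = 54.276.
Input torque = output torque / R = 528.6 / 54.276 = 9.7391 lb·ft.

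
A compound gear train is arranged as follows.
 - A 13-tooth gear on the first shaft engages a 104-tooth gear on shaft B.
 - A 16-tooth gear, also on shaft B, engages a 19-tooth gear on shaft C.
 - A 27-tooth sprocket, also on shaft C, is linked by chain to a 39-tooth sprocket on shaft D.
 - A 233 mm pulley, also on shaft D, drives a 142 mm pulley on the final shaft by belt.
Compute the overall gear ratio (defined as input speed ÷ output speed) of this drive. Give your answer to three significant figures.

Each stage contributes driven/driver: gear mesh 104/13 = 8, gear mesh 19/16 = 1.1875, chain 39/27 = 1.4444, belt 142/233 = 0.60944.
Overall: 8 × 1.1875 × 1.4444 × 0.60944 = 8.3629.

8.36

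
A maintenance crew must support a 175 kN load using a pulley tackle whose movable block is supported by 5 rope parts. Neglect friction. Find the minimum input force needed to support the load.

Block-and-tackle MA = number of supporting rope parts = 5.
Effort = load / MA = 175 / 5 = 35 kN.

35 kN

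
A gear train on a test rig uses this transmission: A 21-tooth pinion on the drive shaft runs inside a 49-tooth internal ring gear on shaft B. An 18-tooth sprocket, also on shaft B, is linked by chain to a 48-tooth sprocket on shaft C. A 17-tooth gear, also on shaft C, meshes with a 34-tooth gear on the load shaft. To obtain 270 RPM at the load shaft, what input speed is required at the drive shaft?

Overall ratio R = 2.3333 × 2.6667 × 2 = 12.444.
Required input speed = output speed × R = 270 × 12.444 = 3360 RPM.

3360 RPM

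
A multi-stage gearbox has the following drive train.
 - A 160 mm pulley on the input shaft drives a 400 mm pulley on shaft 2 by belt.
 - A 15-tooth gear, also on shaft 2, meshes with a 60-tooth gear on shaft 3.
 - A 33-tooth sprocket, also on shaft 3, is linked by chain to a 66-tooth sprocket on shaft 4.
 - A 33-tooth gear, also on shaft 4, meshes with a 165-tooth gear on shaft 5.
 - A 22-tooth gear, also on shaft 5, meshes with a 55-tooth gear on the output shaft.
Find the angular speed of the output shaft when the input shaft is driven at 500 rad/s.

2 rad/s

Belt: ratio = 400/160 = 2.5, so shaft 2 turns at 500 / 2.5 = 200 rad/s.
Gear mesh: ratio = 60/15 = 4, so shaft 3 turns at 200 / 4 = 50 rad/s.
Chain: ratio = 66/33 = 2, so shaft 4 turns at 50 / 2 = 25 rad/s.
Gear mesh: ratio = 165/33 = 5, so shaft 5 turns at 25 / 5 = 5 rad/s.
Gear mesh: ratio = 55/22 = 2.5, so the output shaft turns at 5 / 2.5 = 2 rad/s.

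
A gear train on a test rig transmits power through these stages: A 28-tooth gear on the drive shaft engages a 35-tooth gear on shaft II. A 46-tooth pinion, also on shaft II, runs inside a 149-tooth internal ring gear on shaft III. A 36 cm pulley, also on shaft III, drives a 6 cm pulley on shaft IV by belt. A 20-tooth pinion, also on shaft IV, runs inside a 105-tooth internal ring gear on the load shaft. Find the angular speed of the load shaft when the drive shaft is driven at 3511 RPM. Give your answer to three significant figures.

the drive shaft → shaft II (gear mesh, 35/28): 3511 ÷ 1.25 = 2808.8 RPM
shaft II → shaft III (internal gear, 149/46): 2808.8 ÷ 3.2391 = 867.15 RPM
shaft III → shaft IV (belt, 6/36): 867.15 ÷ 0.16667 = 5202.9 RPM
shaft IV → the load shaft (internal gear, 105/20): 5202.9 ÷ 5.25 = 991.02 RPM

991 RPM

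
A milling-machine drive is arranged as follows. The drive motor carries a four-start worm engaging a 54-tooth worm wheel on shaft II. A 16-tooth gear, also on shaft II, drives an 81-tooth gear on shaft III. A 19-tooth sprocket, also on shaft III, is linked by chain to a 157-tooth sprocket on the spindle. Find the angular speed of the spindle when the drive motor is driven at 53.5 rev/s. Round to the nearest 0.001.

0.095 rev/s

worm 54/4 = 13.5 → 53.5/13.5 = 3.963 rev/s
gear mesh 81/16 = 5.0625 → 3.963/5.0625 = 0.78281 rev/s
chain 157/19 = 8.2632 → 0.78281/8.2632 = 0.094735 rev/s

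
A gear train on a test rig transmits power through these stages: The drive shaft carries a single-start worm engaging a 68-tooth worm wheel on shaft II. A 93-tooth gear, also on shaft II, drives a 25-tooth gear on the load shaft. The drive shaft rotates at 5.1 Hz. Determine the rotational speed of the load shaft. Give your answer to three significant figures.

0.279 Hz

the drive shaft → shaft II (worm, 68/1): 5.1 ÷ 68 = 0.075 Hz
shaft II → the load shaft (gear mesh, 25/93): 0.075 ÷ 0.26882 = 0.279 Hz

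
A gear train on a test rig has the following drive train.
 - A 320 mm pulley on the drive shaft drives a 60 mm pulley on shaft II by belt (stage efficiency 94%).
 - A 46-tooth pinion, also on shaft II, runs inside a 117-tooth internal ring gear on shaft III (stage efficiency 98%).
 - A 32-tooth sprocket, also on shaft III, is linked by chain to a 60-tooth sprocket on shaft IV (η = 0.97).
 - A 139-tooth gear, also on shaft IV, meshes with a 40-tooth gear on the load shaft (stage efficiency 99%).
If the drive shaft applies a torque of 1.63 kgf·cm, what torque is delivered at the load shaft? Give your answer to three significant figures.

After the belt (60/320): 1.63 × 0.1875 × 0.94 = 0.28729 kgf·cm
After the internal gear (117/46): 0.28729 × 2.5435 × 0.98 = 0.7161 kgf·cm
After the chain (60/32): 0.7161 × 1.875 × 0.97 = 1.3024 kgf·cm
After the gear mesh (40/139): 1.3024 × 0.28777 × 0.99 = 0.37104 kgf·cm

0.371 kgf·cm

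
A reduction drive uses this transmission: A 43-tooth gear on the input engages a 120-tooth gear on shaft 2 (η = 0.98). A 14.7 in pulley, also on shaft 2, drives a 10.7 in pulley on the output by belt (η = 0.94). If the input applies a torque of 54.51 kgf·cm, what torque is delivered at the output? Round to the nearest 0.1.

102.0 kgf·cm

gear mesh 120/43 = 2.7907 → τ = 54.51·2.7907·0.98 = 149.08 kgf·cm
belt 10.7/14.7 = 0.72789 → τ = 149.08·0.72789·0.94 = 102 kgf·cm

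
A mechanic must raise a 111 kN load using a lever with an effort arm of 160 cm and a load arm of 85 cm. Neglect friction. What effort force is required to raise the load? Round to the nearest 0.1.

Lever MA = effort arm / load arm = 160/85 = 1.8824.
Effort = load / MA = 111 / 1.8824 = 58.969 kN.

59.0 kN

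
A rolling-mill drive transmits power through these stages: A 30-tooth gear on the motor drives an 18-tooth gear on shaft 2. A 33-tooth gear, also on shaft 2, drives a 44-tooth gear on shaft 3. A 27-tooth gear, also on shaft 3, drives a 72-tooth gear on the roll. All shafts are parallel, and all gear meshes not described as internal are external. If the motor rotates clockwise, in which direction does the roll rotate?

the motor → shaft 2: external mesh, 1 reversal → CCW.
shaft 2 → shaft 3: external mesh, 1 reversal → CW.
shaft 3 → the roll: external mesh, 1 reversal → CCW.
3 reversals in total — an odd number — so the roll turns opposite to the motor.

anticlockwise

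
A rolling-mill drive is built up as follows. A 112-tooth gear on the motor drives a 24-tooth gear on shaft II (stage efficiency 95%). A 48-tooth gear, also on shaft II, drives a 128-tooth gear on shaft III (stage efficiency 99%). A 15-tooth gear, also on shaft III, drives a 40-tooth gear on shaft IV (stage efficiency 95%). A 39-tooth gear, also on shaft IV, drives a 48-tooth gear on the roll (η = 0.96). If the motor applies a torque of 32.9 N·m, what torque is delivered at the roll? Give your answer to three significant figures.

Gear mesh: ratio = 24/112 = 0.21429; torque at shaft II = 32.9 × 0.21429 × 0.95 = 6.6975 N·m.
Gear mesh: ratio = 128/48 = 2.6667; torque at shaft III = 6.6975 × 2.6667 × 0.99 = 17.681 N·m.
Gear mesh: ratio = 40/15 = 2.6667; torque at shaft IV = 17.681 × 2.6667 × 0.95 = 44.793 N·m.
Gear mesh: ratio = 48/39 = 1.2308; torque at the roll = 44.793 × 1.2308 × 0.96 = 52.925 N·m.

52.9 N·m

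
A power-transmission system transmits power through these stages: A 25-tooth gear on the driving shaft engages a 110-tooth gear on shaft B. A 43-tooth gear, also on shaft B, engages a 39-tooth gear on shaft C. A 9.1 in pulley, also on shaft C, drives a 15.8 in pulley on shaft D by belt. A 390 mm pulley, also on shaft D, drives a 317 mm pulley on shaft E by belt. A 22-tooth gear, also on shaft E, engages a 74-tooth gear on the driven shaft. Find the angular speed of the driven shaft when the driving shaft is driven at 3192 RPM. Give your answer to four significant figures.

168.5 RPM

the driving shaft → shaft B (gear mesh, 110/25): 3192 ÷ 4.4 = 725.45 RPM
shaft B → shaft C (gear mesh, 39/43): 725.45 ÷ 0.90698 = 799.86 RPM
shaft C → shaft D (belt, 15.8/9.1): 799.86 ÷ 1.7363 = 460.68 RPM
shaft D → shaft E (belt, 317/390): 460.68 ÷ 0.81282 = 566.77 RPM
shaft E → the driven shaft (gear mesh, 74/22): 566.77 ÷ 3.3636 = 168.5 RPM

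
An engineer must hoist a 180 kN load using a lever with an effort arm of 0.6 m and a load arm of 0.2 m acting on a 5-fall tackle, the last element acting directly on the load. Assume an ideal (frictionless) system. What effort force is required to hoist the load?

12 kN

Lever MA = effort arm / load arm = 0.6/0.2 = 3.
Block-and-tackle MA = number of supporting rope parts = 5.
Combined ideal MA = 3 × 5 = 15.
Effort = load / MA = 180 / 15 = 12 kN.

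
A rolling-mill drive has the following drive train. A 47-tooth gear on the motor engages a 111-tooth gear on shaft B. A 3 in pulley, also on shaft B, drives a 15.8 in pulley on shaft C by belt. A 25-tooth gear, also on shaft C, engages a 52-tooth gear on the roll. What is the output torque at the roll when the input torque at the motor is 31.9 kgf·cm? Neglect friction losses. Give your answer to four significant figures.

Gear mesh: ratio = 111/47 = 2.3617; torque at shaft B = 31.9 × 2.3617 = 75.338 kgf·cm.
Belt: ratio = 15.8/3 = 5.2667; torque at shaft C = 75.338 × 5.2667 = 396.78 kgf·cm.
Gear mesh: ratio = 52/25 = 2.08; torque at the roll = 396.78 × 2.08 = 825.31 kgf·cm.

825.3 kgf·cm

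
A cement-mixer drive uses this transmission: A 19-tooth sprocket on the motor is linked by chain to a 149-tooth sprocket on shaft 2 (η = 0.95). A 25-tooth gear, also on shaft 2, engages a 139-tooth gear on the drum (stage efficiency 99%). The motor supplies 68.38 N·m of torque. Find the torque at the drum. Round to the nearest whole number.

Chain: ratio = 149/19 = 7.8421; torque at shaft 2 = 68.38 × 7.8421 × 0.95 = 509.43 N·m.
Gear mesh: ratio = 139/25 = 5.56; torque at the drum = 509.43 × 5.56 × 0.99 = 2804.1 N·m.

2804 N·m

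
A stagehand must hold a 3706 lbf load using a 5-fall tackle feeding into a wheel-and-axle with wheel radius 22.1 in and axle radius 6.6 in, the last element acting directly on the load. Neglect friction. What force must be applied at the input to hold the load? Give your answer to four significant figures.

Block-and-tackle MA = number of supporting rope parts = 5.
Wheel-and-axle MA = R/r = 22.1/6.6 = 3.3485.
Combined ideal MA = 5 × 3.3485 = 16.742.
Effort = load / MA = 3706 / 16.742 = 221.35 lbf.

221.4 lbf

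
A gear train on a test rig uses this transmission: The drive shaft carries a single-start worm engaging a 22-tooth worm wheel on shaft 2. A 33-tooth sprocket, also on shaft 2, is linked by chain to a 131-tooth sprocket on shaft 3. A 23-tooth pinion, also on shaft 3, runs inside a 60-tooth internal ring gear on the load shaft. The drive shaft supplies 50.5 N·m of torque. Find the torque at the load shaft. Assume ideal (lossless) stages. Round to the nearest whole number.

11505 N·m

worm 22/1 = 22 → τ = 50.5·22 = 1111 N·m
chain 131/33 = 3.9697 → τ = 1111·3.9697 = 4410.3 N·m
internal gear 60/23 = 2.6087 → τ = 4410.3·2.6087 = 11505 N·m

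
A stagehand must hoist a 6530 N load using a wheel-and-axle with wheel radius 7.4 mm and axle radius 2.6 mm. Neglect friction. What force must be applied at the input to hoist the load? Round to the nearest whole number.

Wheel-and-axle MA = R/r = 7.4/2.6 = 2.8462.
Effort = load / MA = 6530 / 2.8462 = 2294.3 N.

2294 N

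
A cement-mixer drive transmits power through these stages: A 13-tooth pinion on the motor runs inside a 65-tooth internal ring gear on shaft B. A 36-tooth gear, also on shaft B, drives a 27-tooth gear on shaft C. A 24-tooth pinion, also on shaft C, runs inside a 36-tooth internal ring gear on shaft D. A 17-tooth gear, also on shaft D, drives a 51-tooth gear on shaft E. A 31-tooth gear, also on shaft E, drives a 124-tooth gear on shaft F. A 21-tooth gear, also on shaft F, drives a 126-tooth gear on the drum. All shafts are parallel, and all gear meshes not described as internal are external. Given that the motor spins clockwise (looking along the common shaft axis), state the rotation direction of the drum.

clockwise

the motor → shaft B: internal mesh, same direction → CW.
shaft B → shaft C: external mesh, 1 reversal → CCW.
shaft C → shaft D: internal mesh, same direction → CCW.
shaft D → shaft E: external mesh, 1 reversal → CW.
shaft E → shaft F: external mesh, 1 reversal → CCW.
shaft F → the drum: external mesh, 1 reversal → CW.
4 reversals in total — an even number — so the drum turns the same way as the motor.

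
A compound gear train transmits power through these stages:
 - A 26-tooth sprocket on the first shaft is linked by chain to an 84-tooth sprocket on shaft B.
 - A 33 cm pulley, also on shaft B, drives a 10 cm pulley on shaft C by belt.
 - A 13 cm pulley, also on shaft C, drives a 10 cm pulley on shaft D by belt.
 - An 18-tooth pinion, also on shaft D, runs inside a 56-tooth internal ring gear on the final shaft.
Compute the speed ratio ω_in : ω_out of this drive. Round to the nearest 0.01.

2.34

Each stage contributes driven/driver: chain 84/26 = 3.2308, belt 10/33 = 0.30303, belt 10/13 = 0.76923, internal gear 56/18 = 3.1111.
Overall: 3.2308 × 0.30303 × 0.76923 × 3.1111 = 2.343.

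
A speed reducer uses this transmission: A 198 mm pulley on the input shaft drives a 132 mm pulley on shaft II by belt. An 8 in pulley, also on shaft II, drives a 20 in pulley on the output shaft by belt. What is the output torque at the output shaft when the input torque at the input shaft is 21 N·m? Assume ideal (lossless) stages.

belt 132/198 = 0.66667 → τ = 21·0.66667 = 14 N·m
belt 20/8 = 2.5 → τ = 14·2.5 = 35 N·m

35 N·m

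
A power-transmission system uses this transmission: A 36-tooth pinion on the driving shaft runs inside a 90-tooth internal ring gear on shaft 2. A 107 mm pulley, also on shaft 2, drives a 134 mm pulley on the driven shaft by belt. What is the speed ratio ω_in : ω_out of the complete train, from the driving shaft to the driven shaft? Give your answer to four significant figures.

Each stage contributes driven/driver: internal gear 90/36 = 2.5, belt 134/107 = 1.2523.
Overall: 2.5 × 1.2523 = 3.1308.

3.131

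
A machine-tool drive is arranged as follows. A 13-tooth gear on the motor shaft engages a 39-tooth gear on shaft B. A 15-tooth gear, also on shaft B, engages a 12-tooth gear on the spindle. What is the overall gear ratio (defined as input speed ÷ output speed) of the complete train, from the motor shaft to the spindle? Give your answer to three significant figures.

2.40

Each stage contributes driven/driver: gear mesh 39/13 = 3, gear mesh 12/15 = 0.8.
Overall: 3 × 0.8 = 2.4.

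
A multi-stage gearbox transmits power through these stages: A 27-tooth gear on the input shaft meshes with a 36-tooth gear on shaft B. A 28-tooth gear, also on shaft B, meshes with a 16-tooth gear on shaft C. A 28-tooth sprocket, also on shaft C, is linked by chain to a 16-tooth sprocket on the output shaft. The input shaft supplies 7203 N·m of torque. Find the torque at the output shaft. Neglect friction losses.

gear mesh 36/27 = 1.3333 → τ = 7203·1.3333 = 9604 N·m
gear mesh 16/28 = 0.57143 → τ = 9604·0.57143 = 5488 N·m
chain 16/28 = 0.57143 → τ = 5488·0.57143 = 3136 N·m

3136 N·m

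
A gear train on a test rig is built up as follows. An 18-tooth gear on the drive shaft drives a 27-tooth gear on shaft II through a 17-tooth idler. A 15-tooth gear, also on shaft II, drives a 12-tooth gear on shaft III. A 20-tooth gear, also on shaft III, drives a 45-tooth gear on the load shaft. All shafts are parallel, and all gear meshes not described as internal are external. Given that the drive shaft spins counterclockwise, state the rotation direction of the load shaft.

counterclockwise

the drive shaft → shaft II: driver → idler → driven is 2 external meshes, 2 reversals → CCW.
shaft II → shaft III: external mesh, 1 reversal → CW.
shaft III → the load shaft: external mesh, 1 reversal → CCW.
4 reversals in total — an even number — so the load shaft turns the same way as the drive shaft.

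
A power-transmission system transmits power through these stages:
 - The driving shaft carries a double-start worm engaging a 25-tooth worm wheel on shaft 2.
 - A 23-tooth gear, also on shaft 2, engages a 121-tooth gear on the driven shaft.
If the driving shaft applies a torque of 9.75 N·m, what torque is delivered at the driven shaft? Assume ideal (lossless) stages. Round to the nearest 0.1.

641.2 N·m

Worm: ratio = 25/2 = 12.5; torque at shaft 2 = 9.75 × 12.5 = 121.88 N·m.
Gear mesh: ratio = 121/23 = 5.2609; torque at the driven shaft = 121.88 × 5.2609 = 641.17 N·m.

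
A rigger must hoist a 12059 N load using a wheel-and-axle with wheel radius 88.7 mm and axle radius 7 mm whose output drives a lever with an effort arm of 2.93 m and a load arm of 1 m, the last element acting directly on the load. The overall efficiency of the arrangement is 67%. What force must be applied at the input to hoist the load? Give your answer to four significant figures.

484.8 N

Wheel-and-axle MA = R/r = 88.7/7 = 12.671.
Lever MA = effort arm / load arm = 2.93/1 = 2.93.
Combined ideal MA = 12.671 × 2.93 = 37.127.
Actual MA = 37.127 × 0.67 = 24.875.
Effort = load / actual MA = 12059 / 24.875 = 484.78 N.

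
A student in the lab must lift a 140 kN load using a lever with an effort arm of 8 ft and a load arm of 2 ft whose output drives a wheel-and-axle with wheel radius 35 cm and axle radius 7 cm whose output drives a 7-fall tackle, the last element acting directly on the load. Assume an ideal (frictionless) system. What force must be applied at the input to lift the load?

Lever MA = effort arm / load arm = 8/2 = 4.
Wheel-and-axle MA = R/r = 35/7 = 5.
Block-and-tackle MA = number of supporting rope parts = 7.
Combined ideal MA = 4 × 5 × 7 = 140.
Effort = load / MA = 140 / 140 = 1 kN.

1 kN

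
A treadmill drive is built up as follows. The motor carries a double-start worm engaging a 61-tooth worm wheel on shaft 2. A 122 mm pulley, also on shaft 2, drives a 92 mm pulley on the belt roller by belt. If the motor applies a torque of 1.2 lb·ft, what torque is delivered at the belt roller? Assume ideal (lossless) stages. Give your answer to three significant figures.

27.6 lb·ft

After the worm (61/2): 1.2 × 30.5 = 36.6 lb·ft
After the belt (92/122): 36.6 × 0.7541 = 27.6 lb·ft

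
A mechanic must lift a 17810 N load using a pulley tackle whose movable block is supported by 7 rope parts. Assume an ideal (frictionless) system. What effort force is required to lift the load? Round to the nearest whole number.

2544 N

Block-and-tackle MA = number of supporting rope parts = 7.
Effort = load / MA = 17810 / 7 = 2544.3 N.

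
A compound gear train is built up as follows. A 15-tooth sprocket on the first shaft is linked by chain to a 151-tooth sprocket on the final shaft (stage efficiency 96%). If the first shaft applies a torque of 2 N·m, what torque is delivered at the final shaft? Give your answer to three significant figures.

After the chain (151/15): 2 × 10.067 × 0.96 = 19.328 N·m

19.3 N·m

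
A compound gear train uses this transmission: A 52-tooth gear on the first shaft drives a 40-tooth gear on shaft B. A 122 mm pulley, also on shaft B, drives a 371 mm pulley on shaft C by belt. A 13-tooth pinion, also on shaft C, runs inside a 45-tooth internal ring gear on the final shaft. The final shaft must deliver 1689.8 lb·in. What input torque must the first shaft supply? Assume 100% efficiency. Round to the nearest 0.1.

Overall ratio R = 0.76923 × 3.041 × 3.4615 = 8.0973.
Input torque = output torque / R = 1689.8 / 8.0973 = 208.69 lb·in.

208.7 lb·in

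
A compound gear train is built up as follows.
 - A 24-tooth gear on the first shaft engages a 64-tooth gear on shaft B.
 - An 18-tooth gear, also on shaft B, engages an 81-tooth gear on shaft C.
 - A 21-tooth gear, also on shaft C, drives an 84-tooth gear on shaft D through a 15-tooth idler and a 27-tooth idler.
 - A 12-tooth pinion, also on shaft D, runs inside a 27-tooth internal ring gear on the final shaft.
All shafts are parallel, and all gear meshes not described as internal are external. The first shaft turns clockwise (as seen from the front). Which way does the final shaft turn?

counterclockwise

the first shaft → shaft B: external mesh, 1 reversal → CCW.
shaft B → shaft C: external mesh, 1 reversal → CW.
shaft C → shaft D: driver → idler → idler → driven is 3 external meshes, 3 reversals → CCW.
shaft D → the final shaft: internal mesh, same direction → CCW.
5 reversals in total — an odd number — so the final shaft turns opposite to the first shaft.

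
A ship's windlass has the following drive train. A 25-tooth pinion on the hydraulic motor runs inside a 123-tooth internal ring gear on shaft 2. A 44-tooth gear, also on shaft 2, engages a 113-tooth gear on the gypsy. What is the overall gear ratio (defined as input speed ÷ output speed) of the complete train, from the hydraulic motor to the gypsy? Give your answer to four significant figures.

12.64

Each stage contributes driven/driver: internal gear 123/25 = 4.92, gear mesh 113/44 = 2.5682.
Overall: 4.92 × 2.5682 = 12.635.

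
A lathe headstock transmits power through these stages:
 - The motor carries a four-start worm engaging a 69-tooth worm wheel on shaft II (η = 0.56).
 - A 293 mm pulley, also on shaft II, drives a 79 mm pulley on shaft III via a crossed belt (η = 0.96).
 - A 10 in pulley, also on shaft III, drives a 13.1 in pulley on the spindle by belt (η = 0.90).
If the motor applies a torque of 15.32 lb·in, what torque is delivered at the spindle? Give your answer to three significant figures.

45.2 lb·in

After the worm (69/4): 15.32 × 17.25 × 0.56 = 147.99 lb·in
After the belt (79/293): 147.99 × 0.26962 × 0.96 = 38.306 lb·in
After the belt (13.1/10): 38.306 × 1.31 × 0.90 = 45.163 lb·in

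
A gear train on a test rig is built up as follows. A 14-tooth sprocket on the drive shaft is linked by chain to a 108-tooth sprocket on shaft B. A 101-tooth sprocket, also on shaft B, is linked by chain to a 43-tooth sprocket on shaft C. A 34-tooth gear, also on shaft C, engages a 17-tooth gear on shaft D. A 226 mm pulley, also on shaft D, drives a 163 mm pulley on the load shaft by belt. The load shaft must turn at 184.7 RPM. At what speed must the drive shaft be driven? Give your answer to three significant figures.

Overall ratio R = 7.7143 × 0.42574 × 0.5 × 0.72124 = 1.1844.
Required input speed = output speed × R = 184.7 × 1.1844 = 218.76 RPM.

219 RPM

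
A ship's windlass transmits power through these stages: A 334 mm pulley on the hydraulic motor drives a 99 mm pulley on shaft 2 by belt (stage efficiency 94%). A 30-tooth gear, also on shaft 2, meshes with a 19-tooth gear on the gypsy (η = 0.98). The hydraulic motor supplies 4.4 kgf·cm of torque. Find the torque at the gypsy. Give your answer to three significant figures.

belt 99/334 = 0.29641 → τ = 4.4·0.29641·0.94 = 1.2259 kgf·cm
gear mesh 19/30 = 0.63333 → τ = 1.2259·0.63333·0.98 = 0.7609 kgf·cm

0.761 kgf·cm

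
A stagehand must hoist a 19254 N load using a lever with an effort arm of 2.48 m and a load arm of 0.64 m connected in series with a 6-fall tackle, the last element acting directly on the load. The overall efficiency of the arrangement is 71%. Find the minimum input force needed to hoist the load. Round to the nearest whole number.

1166 N

Lever MA = effort arm / load arm = 2.48/0.64 = 3.875.
Block-and-tackle MA = number of supporting rope parts = 6.
Combined ideal MA = 3.875 × 6 = 23.25.
Actual MA = 23.25 × 0.71 = 16.508.
Effort = load / actual MA = 19254 / 16.508 = 1166.4 N.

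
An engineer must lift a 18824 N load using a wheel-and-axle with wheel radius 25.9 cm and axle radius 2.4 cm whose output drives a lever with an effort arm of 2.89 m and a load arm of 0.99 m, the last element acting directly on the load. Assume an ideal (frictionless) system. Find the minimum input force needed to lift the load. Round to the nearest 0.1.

Wheel-and-axle MA = R/r = 25.9/2.4 = 10.792.
Lever MA = effort arm / load arm = 2.89/0.99 = 2.9192.
Combined ideal MA = 10.792 × 2.9192 = 31.503.
Effort = load / MA = 18824 / 31.503 = 597.53 N.

597.5 N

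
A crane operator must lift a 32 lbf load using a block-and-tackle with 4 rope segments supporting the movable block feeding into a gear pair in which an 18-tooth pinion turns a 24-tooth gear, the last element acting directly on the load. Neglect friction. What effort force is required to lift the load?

Block-and-tackle MA = number of supporting rope parts = 4.
Gear pair MA = 24/18 = 1.3333.
Combined ideal MA = 4 × 1.3333 = 5.3333.
Effort = load / MA = 32 / 5.3333 = 6 lbf.

6 lbf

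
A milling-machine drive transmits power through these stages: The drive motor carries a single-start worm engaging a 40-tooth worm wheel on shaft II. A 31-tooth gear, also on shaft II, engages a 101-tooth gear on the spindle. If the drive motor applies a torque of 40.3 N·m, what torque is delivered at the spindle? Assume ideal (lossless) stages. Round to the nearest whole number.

5252 N·m

Worm: ratio = 40/1 = 40; torque at shaft II = 40.3 × 40 = 1612 N·m.
Gear mesh: ratio = 101/31 = 3.2581; torque at the spindle = 1612 × 3.2581 = 5252 N·m.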